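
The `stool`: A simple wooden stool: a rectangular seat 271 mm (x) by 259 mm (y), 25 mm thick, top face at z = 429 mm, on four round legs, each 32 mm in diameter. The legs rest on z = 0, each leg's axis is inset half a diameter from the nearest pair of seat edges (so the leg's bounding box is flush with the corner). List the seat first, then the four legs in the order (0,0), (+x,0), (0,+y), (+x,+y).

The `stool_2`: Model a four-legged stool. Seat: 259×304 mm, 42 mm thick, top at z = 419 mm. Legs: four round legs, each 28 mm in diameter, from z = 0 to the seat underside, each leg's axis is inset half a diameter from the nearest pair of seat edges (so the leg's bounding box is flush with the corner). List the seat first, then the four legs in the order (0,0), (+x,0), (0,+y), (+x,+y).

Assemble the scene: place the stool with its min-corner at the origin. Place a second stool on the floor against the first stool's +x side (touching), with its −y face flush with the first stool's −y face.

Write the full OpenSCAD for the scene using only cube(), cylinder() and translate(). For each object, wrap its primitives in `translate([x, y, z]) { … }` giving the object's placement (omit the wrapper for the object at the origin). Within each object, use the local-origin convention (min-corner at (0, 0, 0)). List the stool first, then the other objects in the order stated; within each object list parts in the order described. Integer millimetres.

translate([0, 0, 404]) cube([271, 259, 25]);
translate([16, 16, 0]) cylinder(h = 404, r = 16);
translate([255, 16, 0]) cylinder(h = 404, r = 16);
translate([16, 243, 0]) cylinder(h = 404, r = 16);
translate([255, 243, 0]) cylinder(h = 404, r = 16);
translate([271, 0, 0]) {
  translate([0, 0, 377]) cube([259, 304, 42]);
  translate([14, 14, 0]) cylinder(h = 377, r = 14);
  translate([245, 14, 0]) cylinder(h = 377, r = 14);
  translate([14, 290, 0]) cylinder(h = 377, r = 14);
  translate([245, 290, 0]) cylinder(h = 377, r = 14);
}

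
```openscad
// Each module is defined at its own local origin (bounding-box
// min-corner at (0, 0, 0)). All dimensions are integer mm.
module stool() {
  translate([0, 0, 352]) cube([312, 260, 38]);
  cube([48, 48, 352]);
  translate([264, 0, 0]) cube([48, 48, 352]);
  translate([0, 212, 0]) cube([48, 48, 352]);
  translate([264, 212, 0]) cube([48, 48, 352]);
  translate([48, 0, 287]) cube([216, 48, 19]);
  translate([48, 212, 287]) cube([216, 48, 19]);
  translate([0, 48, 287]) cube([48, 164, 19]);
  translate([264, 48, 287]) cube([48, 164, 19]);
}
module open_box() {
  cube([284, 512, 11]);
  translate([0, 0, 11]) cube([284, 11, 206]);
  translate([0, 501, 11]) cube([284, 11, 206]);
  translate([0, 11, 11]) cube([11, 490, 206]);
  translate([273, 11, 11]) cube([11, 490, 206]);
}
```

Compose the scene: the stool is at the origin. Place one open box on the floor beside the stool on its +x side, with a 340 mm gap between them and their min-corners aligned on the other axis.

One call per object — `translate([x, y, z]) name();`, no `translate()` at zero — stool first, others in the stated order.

stool();
translate([652, 0, 0]) open_box();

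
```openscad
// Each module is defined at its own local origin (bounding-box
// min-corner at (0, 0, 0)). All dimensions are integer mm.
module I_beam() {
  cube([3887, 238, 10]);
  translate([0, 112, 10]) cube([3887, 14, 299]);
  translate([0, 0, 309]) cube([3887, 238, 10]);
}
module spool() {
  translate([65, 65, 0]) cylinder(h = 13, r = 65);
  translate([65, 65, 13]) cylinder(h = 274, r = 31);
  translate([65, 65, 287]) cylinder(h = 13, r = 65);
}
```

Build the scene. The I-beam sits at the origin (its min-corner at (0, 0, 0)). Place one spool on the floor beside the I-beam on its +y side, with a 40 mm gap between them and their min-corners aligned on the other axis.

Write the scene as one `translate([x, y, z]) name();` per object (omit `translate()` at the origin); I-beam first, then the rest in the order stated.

I_beam();
translate([0, 278, 0]) spool();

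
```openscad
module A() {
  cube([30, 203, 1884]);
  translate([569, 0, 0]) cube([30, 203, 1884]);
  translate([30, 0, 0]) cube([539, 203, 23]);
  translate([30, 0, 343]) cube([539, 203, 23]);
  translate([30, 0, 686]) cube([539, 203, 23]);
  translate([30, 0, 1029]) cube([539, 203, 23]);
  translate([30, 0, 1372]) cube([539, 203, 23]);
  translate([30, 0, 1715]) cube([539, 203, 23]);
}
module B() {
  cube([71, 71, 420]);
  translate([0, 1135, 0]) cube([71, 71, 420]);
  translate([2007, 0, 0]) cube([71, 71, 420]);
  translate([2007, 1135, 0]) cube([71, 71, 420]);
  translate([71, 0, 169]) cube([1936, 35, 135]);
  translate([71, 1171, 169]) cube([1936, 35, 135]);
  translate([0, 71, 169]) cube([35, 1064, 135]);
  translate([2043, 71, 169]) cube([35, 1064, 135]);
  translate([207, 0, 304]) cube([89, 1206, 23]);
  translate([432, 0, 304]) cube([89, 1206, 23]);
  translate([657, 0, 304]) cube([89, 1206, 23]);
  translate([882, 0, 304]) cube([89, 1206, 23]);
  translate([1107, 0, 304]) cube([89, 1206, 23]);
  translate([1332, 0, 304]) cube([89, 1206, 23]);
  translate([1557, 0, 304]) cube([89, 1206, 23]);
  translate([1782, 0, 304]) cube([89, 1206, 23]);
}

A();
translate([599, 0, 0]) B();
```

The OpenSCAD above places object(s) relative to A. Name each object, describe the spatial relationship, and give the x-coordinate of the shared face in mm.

The bookshelf's +x face and the bed frame's −x face are both at x = 599 mm.

A is a bookshelf. B is a bed frame. The bed frame is against the bookshelf's +x side, with their −y faces flush. The x-coordinate of the shared face is 599 mm.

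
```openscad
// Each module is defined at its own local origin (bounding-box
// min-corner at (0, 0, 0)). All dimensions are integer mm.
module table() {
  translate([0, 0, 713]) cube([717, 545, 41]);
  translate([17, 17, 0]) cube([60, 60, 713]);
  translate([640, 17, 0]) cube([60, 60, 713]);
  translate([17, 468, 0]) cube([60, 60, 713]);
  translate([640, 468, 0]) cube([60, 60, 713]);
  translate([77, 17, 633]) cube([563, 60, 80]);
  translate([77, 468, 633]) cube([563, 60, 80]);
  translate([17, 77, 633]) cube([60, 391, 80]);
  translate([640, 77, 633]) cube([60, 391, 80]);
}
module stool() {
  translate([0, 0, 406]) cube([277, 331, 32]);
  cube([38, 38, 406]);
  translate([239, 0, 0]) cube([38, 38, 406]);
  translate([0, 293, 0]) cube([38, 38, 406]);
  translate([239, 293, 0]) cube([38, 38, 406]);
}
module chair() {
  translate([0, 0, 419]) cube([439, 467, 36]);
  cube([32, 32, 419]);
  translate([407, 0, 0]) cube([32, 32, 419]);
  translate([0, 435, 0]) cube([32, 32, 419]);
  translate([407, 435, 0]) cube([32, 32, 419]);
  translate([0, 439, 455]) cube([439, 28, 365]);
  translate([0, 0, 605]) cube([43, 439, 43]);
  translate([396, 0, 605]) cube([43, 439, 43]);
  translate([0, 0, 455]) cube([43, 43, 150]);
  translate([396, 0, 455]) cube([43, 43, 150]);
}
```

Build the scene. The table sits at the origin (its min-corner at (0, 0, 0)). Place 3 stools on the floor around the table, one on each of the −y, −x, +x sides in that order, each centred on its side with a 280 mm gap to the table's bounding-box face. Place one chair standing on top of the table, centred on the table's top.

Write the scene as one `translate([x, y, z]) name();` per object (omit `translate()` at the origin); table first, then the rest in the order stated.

table();
translate([220, -611, 0]) stool();
translate([-557, 107, 0]) stool();
translate([997, 107, 0]) stool();
translate([139, 39, 754]) chair();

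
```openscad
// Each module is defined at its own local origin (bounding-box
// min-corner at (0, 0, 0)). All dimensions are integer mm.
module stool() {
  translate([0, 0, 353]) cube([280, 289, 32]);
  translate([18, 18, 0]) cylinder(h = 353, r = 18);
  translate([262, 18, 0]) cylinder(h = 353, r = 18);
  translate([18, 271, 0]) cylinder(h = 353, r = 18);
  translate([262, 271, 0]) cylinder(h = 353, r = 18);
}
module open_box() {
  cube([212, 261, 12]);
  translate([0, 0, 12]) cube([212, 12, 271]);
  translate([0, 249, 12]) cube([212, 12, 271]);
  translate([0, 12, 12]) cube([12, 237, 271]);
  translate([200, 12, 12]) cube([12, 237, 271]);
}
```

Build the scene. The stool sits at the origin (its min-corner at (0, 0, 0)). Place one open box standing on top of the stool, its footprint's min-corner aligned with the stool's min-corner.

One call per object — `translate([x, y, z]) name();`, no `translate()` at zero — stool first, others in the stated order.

stool();
translate([0, 0, 385]) open_box();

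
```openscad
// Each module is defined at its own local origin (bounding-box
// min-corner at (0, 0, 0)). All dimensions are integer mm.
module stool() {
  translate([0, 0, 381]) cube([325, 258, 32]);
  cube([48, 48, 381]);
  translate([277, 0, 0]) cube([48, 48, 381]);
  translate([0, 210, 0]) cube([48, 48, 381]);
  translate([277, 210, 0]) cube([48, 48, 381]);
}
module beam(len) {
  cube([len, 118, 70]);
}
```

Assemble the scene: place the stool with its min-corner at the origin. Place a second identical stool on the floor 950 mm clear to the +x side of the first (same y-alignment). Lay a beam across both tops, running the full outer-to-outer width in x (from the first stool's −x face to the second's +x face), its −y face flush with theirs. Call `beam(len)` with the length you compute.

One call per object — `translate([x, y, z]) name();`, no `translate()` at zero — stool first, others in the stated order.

stool();
translate([1275, 0, 0]) stool();
translate([0, 0, 413]) beam(1600);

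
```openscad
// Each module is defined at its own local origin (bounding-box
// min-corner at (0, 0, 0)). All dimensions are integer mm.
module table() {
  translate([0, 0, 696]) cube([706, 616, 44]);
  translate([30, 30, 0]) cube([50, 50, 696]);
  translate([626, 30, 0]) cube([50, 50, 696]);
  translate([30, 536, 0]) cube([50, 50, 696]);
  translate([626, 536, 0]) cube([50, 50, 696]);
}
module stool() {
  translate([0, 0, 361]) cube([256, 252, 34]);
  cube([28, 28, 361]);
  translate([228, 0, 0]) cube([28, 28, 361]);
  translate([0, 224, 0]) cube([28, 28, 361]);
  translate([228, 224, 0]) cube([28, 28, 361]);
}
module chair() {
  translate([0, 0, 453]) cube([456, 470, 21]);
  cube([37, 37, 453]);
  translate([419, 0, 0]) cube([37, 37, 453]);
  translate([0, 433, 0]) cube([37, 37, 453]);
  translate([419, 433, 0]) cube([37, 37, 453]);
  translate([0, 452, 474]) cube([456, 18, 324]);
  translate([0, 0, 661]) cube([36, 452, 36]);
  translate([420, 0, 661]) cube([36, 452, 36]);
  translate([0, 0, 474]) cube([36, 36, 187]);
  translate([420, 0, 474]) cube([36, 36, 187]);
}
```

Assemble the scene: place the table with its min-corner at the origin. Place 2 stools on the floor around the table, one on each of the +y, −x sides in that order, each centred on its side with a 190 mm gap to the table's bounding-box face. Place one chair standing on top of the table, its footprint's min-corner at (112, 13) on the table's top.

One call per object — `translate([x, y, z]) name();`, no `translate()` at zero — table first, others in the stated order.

table();
translate([225, 806, 0]) stool();
translate([-446, 182, 0]) stool();
translate([112, 13, 740]) chair();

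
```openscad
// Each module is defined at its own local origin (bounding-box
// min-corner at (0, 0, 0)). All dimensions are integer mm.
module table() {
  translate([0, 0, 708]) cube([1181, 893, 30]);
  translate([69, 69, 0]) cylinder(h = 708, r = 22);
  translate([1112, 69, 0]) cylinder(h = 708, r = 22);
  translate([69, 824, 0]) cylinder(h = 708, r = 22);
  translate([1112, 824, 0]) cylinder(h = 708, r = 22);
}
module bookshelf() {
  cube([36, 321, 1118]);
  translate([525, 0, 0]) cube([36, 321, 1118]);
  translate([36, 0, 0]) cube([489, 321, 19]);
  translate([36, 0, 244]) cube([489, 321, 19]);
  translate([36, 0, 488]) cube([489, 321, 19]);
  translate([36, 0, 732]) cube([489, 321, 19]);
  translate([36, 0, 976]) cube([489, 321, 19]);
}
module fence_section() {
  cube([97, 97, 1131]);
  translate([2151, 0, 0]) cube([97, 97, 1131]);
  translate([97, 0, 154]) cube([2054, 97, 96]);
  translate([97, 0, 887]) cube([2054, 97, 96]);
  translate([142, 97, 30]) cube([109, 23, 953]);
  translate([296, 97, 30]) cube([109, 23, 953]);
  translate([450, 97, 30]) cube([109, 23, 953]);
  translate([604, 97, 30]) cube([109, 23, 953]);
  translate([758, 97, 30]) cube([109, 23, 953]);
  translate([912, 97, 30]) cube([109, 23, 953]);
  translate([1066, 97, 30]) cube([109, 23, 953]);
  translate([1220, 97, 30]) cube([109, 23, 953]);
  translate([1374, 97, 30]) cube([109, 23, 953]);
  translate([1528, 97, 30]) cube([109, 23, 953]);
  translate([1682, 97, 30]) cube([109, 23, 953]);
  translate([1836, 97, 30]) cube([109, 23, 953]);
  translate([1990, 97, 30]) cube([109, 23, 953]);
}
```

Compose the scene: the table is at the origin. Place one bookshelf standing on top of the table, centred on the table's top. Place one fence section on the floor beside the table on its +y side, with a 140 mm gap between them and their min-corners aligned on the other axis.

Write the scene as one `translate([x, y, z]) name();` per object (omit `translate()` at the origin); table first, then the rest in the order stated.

table();
translate([310, 286, 738]) bookshelf();
translate([0, 1033, 0]) fence_section();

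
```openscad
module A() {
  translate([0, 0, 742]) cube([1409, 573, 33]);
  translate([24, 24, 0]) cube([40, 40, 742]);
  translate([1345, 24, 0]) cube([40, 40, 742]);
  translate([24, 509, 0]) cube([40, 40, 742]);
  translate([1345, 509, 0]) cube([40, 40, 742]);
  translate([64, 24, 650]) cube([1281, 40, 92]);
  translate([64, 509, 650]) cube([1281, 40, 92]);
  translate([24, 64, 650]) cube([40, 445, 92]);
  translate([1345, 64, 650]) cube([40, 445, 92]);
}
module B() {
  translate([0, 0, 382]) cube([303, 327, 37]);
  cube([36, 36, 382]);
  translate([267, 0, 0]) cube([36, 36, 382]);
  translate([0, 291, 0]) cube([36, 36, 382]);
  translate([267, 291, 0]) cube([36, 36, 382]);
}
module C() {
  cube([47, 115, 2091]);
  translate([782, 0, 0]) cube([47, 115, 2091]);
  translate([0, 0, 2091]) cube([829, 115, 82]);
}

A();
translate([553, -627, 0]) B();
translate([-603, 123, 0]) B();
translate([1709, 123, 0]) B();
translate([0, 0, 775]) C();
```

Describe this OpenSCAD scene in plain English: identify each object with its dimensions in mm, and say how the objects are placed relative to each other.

A is a table with a 1409×573 mm rectangular top, 33 mm thick, top surface at z = 775 mm, supported by four 40×40 mm square legs, each inset 24 mm from the nearest pair of top edges, running from the floor. Four apron rails, 40 mm thick and 92 mm tall, run between adjacent legs with their top edges flush with the underside of the top and their outer faces flush with the legs' outer faces.

B is a four-legged stool. The seat is a 303×327×37 mm slab whose top surface is at z = 419 mm; four square legs, each 36×36 mm in cross-section, run from the floor (z = 0) to the underside of the seat, each flush with a corner of the seat.

C is a door frame. The clear opening is 735 mm wide and 2091 mm high. Two 47 mm wide jambs, 115 mm deep, stand either side of the opening from the floor to the top of the opening. A 82 mm thick head sits across the top of both jambs, spanning the full outside width of the frame.

Three stools sit around the table at the −y, −x, +x sides. The door frame is on top of the table.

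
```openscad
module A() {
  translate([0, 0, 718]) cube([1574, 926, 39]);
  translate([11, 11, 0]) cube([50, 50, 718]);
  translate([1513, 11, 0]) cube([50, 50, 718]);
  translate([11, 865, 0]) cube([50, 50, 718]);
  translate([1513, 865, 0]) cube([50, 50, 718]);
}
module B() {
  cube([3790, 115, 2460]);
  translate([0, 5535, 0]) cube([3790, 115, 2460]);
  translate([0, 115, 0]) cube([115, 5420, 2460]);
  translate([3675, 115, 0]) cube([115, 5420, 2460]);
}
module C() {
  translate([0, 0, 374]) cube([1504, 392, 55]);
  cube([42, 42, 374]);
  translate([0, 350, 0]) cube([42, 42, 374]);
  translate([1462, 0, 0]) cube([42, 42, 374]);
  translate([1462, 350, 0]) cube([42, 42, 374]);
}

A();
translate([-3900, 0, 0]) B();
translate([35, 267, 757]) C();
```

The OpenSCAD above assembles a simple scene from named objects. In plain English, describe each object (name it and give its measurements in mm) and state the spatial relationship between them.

A is a table with a 1574×926 mm rectangular top, 39 mm thick, top surface at z = 757 mm, supported by four 50×50 mm square legs, each inset 11 mm from the nearest pair of top edges, running from the floor.

B is a box-shaped house frame (walls only): outside footprint 3790×5650 mm, wall height 2460 mm, wall thickness 115 mm. The two y-facing walls run the full x-width; the two x-facing walls fit between the inner faces of the y-facing walls.

C is a long wooden bench with a 1504 mm (x) × 392 mm (y) seat, 55 mm thick, its top surface 429 mm above the floor. Four 42 mm square legs at the seat corners, flush with the edges, run from z = 0 to the seat underside.

The house frame is on the floor beside the table on its −x side. The bench is on top of the table, centred.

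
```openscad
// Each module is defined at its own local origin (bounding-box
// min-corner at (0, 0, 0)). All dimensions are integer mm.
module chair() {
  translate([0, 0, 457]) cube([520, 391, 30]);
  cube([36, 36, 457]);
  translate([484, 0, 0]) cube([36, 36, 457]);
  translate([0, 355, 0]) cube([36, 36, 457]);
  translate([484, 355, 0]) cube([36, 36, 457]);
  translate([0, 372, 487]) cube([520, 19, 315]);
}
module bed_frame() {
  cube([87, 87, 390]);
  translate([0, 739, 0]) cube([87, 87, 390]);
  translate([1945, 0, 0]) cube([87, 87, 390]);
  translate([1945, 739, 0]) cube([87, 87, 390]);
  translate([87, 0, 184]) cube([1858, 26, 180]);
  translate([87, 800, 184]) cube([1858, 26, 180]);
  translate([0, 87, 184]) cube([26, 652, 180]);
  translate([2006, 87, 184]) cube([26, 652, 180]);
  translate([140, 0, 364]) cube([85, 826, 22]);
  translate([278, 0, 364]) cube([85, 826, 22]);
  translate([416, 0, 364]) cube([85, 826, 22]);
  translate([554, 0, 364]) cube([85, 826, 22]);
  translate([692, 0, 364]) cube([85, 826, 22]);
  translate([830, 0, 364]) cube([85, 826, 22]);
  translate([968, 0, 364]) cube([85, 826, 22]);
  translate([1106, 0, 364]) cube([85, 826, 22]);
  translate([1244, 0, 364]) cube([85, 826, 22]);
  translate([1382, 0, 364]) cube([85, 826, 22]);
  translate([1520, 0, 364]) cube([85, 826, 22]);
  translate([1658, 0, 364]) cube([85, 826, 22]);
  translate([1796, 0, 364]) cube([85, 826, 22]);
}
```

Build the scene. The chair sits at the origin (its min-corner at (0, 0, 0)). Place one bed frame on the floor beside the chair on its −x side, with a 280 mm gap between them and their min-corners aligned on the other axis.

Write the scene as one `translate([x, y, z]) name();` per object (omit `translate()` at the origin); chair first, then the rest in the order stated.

chair();
translate([-2312, 0, 0]) bed_frame();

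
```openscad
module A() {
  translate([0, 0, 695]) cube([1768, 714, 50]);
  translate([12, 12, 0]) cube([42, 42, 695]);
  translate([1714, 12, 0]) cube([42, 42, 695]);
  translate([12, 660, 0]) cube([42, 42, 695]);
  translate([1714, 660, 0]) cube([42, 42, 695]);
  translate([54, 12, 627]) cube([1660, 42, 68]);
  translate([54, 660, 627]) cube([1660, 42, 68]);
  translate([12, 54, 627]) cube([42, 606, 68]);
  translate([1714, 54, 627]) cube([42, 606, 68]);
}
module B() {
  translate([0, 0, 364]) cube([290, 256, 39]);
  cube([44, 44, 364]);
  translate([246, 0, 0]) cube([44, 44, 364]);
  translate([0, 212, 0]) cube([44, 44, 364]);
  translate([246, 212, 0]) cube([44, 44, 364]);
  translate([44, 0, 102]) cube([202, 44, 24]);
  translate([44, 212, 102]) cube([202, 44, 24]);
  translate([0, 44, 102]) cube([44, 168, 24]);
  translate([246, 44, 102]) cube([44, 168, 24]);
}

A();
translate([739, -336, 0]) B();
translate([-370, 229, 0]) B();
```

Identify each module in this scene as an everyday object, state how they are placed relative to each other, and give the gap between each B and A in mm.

Each stool's nearest face is 80 mm from the table's bounding box.

A is a table. B is a stool. Two stools sit around the table at the −y, −x sides. The gap between each stool and the table is 80 mm.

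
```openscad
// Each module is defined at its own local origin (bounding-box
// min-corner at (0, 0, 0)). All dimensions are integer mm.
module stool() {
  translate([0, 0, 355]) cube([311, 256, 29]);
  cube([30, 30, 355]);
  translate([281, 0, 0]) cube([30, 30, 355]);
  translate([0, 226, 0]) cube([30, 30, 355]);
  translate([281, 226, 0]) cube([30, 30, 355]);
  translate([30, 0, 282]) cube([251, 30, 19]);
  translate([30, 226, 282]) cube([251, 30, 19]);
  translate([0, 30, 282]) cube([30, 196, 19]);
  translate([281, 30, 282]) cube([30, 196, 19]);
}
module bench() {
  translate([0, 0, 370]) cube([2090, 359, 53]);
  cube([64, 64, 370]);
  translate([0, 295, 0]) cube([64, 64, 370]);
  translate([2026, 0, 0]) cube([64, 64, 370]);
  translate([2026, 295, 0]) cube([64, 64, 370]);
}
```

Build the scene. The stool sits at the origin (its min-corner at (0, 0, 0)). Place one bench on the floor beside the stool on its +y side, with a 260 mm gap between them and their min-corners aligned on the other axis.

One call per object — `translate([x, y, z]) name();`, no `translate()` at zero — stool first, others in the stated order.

stool();
translate([0, 516, 0]) bench();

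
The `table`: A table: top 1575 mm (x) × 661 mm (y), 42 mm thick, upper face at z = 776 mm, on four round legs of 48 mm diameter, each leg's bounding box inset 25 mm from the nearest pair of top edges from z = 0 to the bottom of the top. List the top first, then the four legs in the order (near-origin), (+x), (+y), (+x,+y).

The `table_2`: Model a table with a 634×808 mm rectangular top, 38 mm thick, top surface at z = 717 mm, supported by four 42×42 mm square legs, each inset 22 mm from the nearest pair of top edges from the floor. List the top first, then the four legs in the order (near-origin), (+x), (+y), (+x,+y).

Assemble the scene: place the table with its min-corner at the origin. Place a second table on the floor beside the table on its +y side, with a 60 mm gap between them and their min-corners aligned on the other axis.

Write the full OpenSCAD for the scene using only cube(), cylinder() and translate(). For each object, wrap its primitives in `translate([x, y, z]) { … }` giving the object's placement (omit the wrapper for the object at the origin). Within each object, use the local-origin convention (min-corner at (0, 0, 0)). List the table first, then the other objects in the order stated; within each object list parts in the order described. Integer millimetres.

translate([0, 0, 734]) cube([1575, 661, 42]);
translate([49, 49, 0]) cylinder(h = 734, r = 24);
translate([1526, 49, 0]) cylinder(h = 734, r = 24);
translate([49, 612, 0]) cylinder(h = 734, r = 24);
translate([1526, 612, 0]) cylinder(h = 734, r = 24);
translate([0, 721, 0]) {
  translate([0, 0, 679]) cube([634, 808, 38]);
  translate([22, 22, 0]) cube([42, 42, 679]);
  translate([570, 22, 0]) cube([42, 42, 679]);
  translate([22, 744, 0]) cube([42, 42, 679]);
  translate([570, 744, 0]) cube([42, 42, 679]);
}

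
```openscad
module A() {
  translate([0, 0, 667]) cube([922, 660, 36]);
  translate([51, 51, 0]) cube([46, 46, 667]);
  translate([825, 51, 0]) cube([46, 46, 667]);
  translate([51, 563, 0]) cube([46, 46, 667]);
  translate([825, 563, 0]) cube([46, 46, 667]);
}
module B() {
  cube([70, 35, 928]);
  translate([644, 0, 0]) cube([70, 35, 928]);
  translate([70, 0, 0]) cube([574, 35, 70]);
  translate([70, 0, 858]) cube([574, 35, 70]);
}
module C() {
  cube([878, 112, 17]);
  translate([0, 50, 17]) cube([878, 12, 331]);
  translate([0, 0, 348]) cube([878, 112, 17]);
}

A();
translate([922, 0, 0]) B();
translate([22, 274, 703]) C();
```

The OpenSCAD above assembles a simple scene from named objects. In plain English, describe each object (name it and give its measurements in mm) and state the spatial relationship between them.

A is a table: top 922 mm (x) × 660 mm (y), 36 mm thick, upper face at z = 703 mm, on four 46×46 mm square legs, each inset 51 mm from the nearest pair of top edges, running from z = 0 to the bottom of the top.

B is a rectangular picture frame lying in the x–z plane (depth along y). The opening is 574 mm wide (x) by 788 mm tall (z), surrounded by a border 70 mm wide on all four sides. The frame is 35 mm deep and is made of two full-height vertical stiles with two horizontal rails fitted between them.

C is an I-beam lying along x, 878 mm long. Overall section height 365 mm. Two flanges 112 mm wide (y) and 17 mm thick, one on the floor and one at the top; a web 12 mm thick runs between them, centred on the flange width.

The picture frame is against the table's +x side, with their −y faces flush. The I-beam is on top of the table, centred.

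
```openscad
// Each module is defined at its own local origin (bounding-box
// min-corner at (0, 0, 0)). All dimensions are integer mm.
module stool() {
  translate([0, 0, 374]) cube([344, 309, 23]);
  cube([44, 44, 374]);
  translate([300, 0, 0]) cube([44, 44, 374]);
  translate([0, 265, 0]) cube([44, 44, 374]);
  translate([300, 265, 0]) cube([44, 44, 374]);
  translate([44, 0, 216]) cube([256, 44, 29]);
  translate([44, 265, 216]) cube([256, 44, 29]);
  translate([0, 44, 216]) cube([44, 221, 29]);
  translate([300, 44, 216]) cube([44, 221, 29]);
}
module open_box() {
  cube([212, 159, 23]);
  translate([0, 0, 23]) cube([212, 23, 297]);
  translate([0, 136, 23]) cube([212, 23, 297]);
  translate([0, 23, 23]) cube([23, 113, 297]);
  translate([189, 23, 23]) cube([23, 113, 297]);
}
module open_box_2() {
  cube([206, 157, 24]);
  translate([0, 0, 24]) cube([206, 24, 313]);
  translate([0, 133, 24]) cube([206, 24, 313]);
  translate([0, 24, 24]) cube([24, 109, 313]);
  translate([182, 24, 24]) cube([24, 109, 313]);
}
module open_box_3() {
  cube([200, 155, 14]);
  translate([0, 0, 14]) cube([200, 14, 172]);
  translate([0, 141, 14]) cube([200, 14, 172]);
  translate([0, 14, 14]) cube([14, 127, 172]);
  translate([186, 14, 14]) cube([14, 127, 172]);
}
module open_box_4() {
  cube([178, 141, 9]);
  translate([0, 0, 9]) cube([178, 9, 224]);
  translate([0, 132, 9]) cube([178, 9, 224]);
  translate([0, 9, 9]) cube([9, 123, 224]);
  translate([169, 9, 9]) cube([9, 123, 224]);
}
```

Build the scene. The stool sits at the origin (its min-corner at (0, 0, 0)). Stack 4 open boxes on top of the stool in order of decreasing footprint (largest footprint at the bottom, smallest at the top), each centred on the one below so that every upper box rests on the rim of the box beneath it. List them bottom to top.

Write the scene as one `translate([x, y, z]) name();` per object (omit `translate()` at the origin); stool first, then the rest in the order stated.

stool();
translate([66, 75, 397]) open_box();
translate([69, 76, 717]) open_box_2();
translate([72, 77, 1054]) open_box_3();
translate([83, 84, 1240]) open_box_4();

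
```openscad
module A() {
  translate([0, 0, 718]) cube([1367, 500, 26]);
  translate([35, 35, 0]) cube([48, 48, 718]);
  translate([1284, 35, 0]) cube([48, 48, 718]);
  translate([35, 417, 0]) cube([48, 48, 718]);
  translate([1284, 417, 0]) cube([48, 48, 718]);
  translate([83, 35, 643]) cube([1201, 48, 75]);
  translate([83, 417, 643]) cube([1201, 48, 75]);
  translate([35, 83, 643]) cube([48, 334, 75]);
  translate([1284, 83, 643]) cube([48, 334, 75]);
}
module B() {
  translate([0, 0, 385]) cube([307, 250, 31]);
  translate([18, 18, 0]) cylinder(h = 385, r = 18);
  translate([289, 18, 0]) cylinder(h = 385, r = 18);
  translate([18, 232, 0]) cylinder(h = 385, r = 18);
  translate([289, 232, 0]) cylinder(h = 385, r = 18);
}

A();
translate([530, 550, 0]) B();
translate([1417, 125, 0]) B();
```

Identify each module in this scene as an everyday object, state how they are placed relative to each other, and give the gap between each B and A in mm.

A is a table. B is a stool. Two stools sit around the table at the +y, +x sides. The gap between each stool and the table is 50 mm.

Each stool's nearest face is 50 mm from the table's bounding box.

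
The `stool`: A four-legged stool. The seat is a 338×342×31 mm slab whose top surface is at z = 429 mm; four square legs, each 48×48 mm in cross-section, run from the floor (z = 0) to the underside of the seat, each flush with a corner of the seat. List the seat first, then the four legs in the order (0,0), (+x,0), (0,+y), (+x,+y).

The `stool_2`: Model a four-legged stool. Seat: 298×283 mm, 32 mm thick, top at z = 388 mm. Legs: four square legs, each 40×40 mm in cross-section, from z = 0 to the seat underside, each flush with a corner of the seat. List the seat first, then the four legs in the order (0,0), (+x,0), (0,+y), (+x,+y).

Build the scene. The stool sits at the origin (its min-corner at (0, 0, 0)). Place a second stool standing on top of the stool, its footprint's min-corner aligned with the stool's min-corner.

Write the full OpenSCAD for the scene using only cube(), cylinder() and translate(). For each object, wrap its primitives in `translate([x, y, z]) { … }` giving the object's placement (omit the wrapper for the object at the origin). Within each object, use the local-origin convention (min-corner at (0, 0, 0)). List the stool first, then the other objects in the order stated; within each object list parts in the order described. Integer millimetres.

translate([0, 0, 398]) cube([338, 342, 31]);
cube([48, 48, 398]);
translate([290, 0, 0]) cube([48, 48, 398]);
translate([0, 294, 0]) cube([48, 48, 398]);
translate([290, 294, 0]) cube([48, 48, 398]);
translate([0, 0, 429]) {
  translate([0, 0, 356]) cube([298, 283, 32]);
  cube([40, 40, 356]);
  translate([258, 0, 0]) cube([40, 40, 356]);
  translate([0, 243, 0]) cube([40, 40, 356]);
  translate([258, 243, 0]) cube([40, 40, 356]);
}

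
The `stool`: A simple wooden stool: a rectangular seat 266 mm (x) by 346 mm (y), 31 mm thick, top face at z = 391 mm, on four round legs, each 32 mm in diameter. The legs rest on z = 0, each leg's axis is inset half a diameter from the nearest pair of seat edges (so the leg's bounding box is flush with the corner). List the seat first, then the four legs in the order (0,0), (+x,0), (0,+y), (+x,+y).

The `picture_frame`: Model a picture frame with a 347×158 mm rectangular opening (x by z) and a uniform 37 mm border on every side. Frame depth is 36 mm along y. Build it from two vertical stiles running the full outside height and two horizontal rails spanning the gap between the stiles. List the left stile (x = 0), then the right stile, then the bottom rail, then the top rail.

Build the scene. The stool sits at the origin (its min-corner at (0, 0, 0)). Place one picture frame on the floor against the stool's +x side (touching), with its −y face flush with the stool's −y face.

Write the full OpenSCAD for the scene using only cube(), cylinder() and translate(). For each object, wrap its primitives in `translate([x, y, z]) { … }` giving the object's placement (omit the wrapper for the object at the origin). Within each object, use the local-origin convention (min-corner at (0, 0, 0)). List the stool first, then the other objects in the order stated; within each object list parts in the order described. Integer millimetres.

translate([0, 0, 360]) cube([266, 346, 31]);
translate([16, 16, 0]) cylinder(h = 360, r = 16);
translate([250, 16, 0]) cylinder(h = 360, r = 16);
translate([16, 330, 0]) cylinder(h = 360, r = 16);
translate([250, 330, 0]) cylinder(h = 360, r = 16);
translate([266, 0, 0]) {
  cube([37, 36, 232]);
  translate([384, 0, 0]) cube([37, 36, 232]);
  translate([37, 0, 0]) cube([347, 36, 37]);
  translate([37, 0, 195]) cube([347, 36, 37]);
}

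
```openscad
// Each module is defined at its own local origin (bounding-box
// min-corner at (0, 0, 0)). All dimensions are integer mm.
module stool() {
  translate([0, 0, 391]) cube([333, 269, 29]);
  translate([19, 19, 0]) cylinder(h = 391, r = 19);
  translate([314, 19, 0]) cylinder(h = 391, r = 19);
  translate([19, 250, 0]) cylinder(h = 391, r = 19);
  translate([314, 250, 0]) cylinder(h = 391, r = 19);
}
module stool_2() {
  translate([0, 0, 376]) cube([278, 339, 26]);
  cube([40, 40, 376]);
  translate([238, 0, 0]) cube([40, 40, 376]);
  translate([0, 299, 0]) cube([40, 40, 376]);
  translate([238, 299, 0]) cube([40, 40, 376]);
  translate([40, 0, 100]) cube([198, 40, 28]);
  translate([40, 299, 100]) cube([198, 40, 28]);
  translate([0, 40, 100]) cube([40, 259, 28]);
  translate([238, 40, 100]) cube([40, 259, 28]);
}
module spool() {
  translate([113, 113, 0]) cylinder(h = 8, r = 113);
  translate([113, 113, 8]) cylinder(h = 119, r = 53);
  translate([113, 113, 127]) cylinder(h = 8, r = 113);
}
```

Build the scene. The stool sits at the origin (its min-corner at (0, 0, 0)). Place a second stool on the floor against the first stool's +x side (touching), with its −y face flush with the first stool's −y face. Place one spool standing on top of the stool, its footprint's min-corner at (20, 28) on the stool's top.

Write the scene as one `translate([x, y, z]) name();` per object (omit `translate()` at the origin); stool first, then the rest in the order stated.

stool();
translate([333, 0, 0]) stool_2();
translate([20, 28, 420]) spool();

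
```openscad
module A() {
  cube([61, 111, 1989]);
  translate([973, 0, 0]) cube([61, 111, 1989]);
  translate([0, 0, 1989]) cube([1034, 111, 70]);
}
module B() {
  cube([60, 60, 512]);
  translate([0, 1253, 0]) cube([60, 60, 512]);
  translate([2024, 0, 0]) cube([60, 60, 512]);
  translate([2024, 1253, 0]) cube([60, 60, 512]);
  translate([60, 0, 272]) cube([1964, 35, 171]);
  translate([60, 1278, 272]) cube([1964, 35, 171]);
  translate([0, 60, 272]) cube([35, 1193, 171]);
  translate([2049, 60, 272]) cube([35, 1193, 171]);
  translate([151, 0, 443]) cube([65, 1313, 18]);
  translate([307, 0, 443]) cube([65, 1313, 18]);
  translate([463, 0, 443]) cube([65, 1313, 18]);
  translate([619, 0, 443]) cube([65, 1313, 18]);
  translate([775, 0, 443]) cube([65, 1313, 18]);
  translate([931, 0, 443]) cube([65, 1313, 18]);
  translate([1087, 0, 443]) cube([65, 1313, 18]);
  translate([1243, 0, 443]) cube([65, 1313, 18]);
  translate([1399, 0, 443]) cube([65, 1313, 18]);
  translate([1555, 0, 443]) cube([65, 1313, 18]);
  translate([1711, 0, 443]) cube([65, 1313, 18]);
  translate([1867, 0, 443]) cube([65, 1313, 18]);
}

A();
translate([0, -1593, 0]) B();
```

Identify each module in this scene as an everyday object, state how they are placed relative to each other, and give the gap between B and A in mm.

A is a door frame. B is a bed frame. The bed frame is on the floor beside the door frame on its −y side. The gap between the bed frame and the door frame is 280 mm.

The bed frame's nearest face is 280 mm from the door frame's −y face.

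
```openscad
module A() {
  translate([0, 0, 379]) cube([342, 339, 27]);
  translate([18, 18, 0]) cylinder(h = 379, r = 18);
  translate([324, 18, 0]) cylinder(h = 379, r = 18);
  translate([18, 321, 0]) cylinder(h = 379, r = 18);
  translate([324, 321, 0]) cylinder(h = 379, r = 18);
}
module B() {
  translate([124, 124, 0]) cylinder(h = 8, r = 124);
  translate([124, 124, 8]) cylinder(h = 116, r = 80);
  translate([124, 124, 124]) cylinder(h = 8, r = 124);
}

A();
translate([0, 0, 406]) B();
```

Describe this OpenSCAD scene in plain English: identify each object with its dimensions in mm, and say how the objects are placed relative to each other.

A is a four-legged stool. The seat is 342×339 mm, 27 mm thick, top at z = 406 mm. It stands on four round legs, each 36 mm in diameter, from z = 0 to the seat underside, each leg's axis is inset half a diameter from the nearest pair of seat edges (so the leg's bounding box is flush with the corner).

B is a spool: two coaxial disc flanges of radius 124 mm and thickness 8 mm, joined by a core cylinder of radius 80 mm and height 116 mm. The lower flange rests on z = 0 and the three cylinders share a vertical axis.

The spool is on top of the stool.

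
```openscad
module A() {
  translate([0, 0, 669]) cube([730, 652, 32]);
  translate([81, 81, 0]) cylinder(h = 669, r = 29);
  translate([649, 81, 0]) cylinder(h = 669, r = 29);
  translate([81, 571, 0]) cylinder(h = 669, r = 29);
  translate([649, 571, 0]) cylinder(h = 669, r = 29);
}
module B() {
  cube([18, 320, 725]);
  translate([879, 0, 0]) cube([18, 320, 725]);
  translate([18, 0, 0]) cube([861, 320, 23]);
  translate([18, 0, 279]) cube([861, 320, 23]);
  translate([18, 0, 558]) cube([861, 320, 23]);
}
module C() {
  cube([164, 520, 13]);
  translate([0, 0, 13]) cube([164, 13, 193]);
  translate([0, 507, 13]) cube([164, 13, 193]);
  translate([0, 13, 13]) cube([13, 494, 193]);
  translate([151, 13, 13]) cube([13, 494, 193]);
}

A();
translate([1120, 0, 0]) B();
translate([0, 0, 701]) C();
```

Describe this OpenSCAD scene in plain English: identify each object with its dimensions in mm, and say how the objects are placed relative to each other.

A is a table: top 730 mm (x) × 652 mm (y), 32 mm thick, upper face at z = 701 mm, on four round legs of 58 mm diameter, each leg's bounding box inset 52 mm from the nearest pair of top edges, running from z = 0 to the bottom of the top.

B is a bookshelf 897 mm wide overall, 320 mm deep and 725 mm tall. The two sides are 18 mm thick vertical panels. 3 horizontal shelves of 23 mm thickness span between the inner faces of the sides; the lowest shelf sits on the floor and shelves are stacked with a clear vertical gap of 256 mm between each pair.

C is an open-topped rectangular box: outside dimensions 164×520×206 mm, with a uniform wall and base thickness of 13 mm. The base is a full 164×520 slab on the floor; four walls sit on top of the base. The front and back walls (the −y and +y sides) span the full width; the two side walls fit between them.

The bookshelf is on the floor beside the table on its +x side. The open box is on top of the table.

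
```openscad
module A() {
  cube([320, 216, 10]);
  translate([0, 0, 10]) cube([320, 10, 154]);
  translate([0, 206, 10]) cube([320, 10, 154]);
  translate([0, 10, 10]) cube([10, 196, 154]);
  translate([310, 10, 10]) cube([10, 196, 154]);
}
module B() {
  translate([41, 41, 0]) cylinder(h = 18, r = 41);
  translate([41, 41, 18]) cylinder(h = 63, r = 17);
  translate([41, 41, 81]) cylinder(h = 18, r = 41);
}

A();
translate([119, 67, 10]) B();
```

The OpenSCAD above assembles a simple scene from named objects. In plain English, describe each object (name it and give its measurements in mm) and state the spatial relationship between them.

A is an open storage box with external size 320×216×164 mm and wall thickness 10 mm (the base is also 10 mm thick). The base covers the whole footprint; the four walls stand on the base, with the y-facing walls full-width and the x-facing walls fitting between their inner faces.

B is a spool: two coaxial disc flanges of radius 41 mm and thickness 18 mm, joined by a core cylinder of radius 17 mm and height 63 mm. The lower flange rests on z = 0 and the three cylinders share a vertical axis.

The spool sits inside the open box, centred.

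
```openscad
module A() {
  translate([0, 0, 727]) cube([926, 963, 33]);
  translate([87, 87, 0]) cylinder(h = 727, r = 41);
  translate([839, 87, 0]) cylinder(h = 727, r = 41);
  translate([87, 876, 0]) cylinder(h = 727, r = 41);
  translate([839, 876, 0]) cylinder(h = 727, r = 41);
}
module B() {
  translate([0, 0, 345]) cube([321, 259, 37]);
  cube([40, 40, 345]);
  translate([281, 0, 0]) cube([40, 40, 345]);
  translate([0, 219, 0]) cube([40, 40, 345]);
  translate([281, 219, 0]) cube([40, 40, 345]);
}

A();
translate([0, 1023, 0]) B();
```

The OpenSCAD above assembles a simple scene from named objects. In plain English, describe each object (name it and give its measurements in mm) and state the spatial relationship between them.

A is a table: top 926 mm (x) × 963 mm (y), 33 mm thick, upper face at z = 760 mm, on four round legs of 82 mm diameter, each leg's bounding box inset 46 mm from the nearest pair of top edges, running from z = 0 to the bottom of the top.

B is a simple wooden stool: a rectangular seat 321 mm (x) by 259 mm (y), 37 mm thick, top face at z = 382 mm, on four square legs, each 40×40 mm in cross-section. The legs rest on z = 0, each flush with a corner of the seat.

The stool is on the floor beside the table on its +y side.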